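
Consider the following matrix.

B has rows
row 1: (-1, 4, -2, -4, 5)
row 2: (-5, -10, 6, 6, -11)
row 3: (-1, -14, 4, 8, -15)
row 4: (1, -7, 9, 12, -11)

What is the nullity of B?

Row reduce to echelon form.
R2 ← R2 − (5)·R1: [0, -30, 16, 26, -36]
R3 ← R3 − R1: [0, -18, 6, 12, -20]
R4 ← R4 + R1: [0, -3, 7, 8, -6]
R3 ← R3 − (3/5)·R2: [0, 0, -18/5, -18/5, 8/5]
R4 ← R4 − (1/10)·R2: [0, 0, 27/5, 27/5, -12/5]
R4 ← R4 + (3/2)·R3: [0, 0, 0, 0, 0]
3 nonzero rows, so rank(B) = 3.
B has 5 columns; by rank–nullity, nullity = 5 − 3 = 2.

2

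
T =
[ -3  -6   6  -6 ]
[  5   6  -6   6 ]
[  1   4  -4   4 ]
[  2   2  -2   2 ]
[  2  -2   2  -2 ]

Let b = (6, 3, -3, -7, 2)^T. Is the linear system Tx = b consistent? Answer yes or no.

Row reduce the augmented matrix [T | b].
R2 ← R2 + (5/3)·R1: [0, -4, 4, -4, 13]
R3 ← R3 + (1/3)·R1: [0, 2, -2, 2, -1]
R4 ← R4 + (2/3)·R1: [0, -2, 2, -2, -3]
R5 ← R5 + (2/3)·R1: [0, -6, 6, -6, 6]
R3 ← R3 + (1/2)·R2: [0, 0, 0, 0, 11/2]
R4 ← R4 − (1/2)·R2: [0, 0, 0, 0, -19/2]
R5 ← R5 − (3/2)·R2: [0, 0, 0, 0, -27/2]
R4 ← R4 + (19/11)·R3: [0, 0, 0, 0, 0]
R5 ← R5 + (27/11)·R3: [0, 0, 0, 0, 0]
The echelon form has 3 nonzero rows; the last pivot sits in the augmented column, so rank(T) = 2 but rank([T|b]) = 3.
Since the ranks differ, the system is inconsistent.

no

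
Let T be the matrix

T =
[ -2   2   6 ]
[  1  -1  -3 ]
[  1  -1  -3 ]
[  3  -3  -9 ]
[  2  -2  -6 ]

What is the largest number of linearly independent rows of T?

1

Row reduce to echelon form.
R2 ← R2 + (1/2)·R1: [0, 0, 0]
R3 ← R3 + (1/2)·R1: [0, 0, 0]
R4 ← R4 + (3/2)·R1: [0, 0, 0]
R5 ← R5 + R1: [0, 0, 0]
Echelon form has 1 nonzero row, so rank(T) = 1.
The rank gives the maximum number of linearly independent rows: 1.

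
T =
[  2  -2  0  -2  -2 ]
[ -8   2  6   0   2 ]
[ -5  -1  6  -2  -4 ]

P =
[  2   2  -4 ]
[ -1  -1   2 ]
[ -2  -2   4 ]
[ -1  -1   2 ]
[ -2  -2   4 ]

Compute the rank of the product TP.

First compute TP:
[[ 12,  12, -24],
 [-34, -34,  68],
 [-11, -11,  22]]
Now row reduce the product.
R2 ← R2 + (17/6)·R1: [0, 0, 0]
R3 ← R3 + (11/12)·R1: [0, 0, 0]
1 nonzero row, so rank(TP) = 1.

1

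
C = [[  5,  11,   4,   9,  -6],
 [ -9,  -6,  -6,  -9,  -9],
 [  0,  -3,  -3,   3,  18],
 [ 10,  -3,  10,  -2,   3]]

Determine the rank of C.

Row reduce to echelon form.
R2 ← R2 + (9/5)·R1: [0, 69/5, 6/5, 36/5, -99/5]
R4 ← R4 − (2)·R1: [0, -25, 2, -20, 15]
R3 ← R3 + (5/23)·R2: [0, 0, -63/23, 105/23, 315/23]
R4 ← R4 + (125/69)·R2: [0, 0, 96/23, -160/23, -480/23]
R4 ← R4 + (32/21)·R3: [0, 0, 0, 0, 0]
Echelon form has 3 nonzero rows, so rank(C) = 3.

3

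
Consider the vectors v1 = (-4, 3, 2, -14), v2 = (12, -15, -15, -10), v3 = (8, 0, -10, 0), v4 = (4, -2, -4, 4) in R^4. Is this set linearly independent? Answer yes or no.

no

Form the matrix with these vectors as rows and row reduce.
R2 ← R2 + (3)·R1: [0, -6, -9, -52]
R3 ← R3 + (2)·R1: [0, 6, -6, -28]
R4 ← R4 + R1: [0, 1, -2, -10]
R3 ← R3 + R2: [0, 0, -15, -80]
R4 ← R4 + (1/6)·R2: [0, 0, -7/2, -56/3]
R4 ← R4 − (7/30)·R3: [0, 0, 0, 0]
3 nonzero rows, so the 4 vectors span a space of dimension 3.
Since 3 < 4, the vectors are linearly dependent.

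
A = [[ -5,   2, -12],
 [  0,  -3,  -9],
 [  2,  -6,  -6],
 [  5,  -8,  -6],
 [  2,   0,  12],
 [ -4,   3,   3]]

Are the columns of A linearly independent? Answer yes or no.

yes

Row reduce A to echelon form.
R3 ← R3 + (2/5)·R1: [0, -26/5, -54/5]
R4 ← R4 + R1: [0, -6, -18]
R5 ← R5 + (2/5)·R1: [0, 4/5, 36/5]
R6 ← R6 − (4/5)·R1: [0, 7/5, 63/5]
R3 ← R3 − (26/15)·R2: [0, 0, 24/5]
R4 ← R4 − (2)·R2: [0, 0, 0]
R5 ← R5 + (4/15)·R2: [0, 0, 24/5]
R6 ← R6 + (7/15)·R2: [0, 0, 42/5]
R5 ← R5 − R3: [0, 0, 0]
R6 ← R6 − (7/4)·R3: [0, 0, 0]
3 pivots among 3 columns.
Every column is a pivot column, so the columns are linearly independent.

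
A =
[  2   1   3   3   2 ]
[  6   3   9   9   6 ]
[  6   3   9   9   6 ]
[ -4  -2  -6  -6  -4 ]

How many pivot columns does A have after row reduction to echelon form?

1

Row reduce to echelon form.
R2 ← R2 − (3)·R1: [0, 0, 0, 0, 0]
R3 ← R3 − (3)·R1: [0, 0, 0, 0, 0]
R4 ← R4 + (2)·R1: [0, 0, 0, 0, 0]
Echelon form has 1 nonzero row, so rank(A) = 1.
Each nonzero row contributes one pivot column: 1 pivot columns.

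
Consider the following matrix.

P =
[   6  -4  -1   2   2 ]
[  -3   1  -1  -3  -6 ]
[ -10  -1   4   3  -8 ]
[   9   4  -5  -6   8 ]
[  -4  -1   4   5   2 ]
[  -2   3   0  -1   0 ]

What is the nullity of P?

Row reduce to echelon form.
R2 ← R2 + (1/2)·R1: [0, -1, -3/2, -2, -5]
R3 ← R3 + (5/3)·R1: [0, -23/3, 7/3, 19/3, -14/3]
R4 ← R4 − (3/2)·R1: [0, 10, -7/2, -9, 5]
R5 ← R5 + (2/3)·R1: [0, -11/3, 10/3, 19/3, 10/3]
R6 ← R6 + (1/3)·R1: [0, 5/3, -1/3, -1/3, 2/3]
R3 ← R3 − (23/3)·R2: [0, 0, 83/6, 65/3, 101/3]
R4 ← R4 + (10)·R2: [0, 0, -37/2, -29, -45]
R5 ← R5 − (11/3)·R2: [0, 0, 53/6, 41/3, 65/3]
R6 ← R6 + (5/3)·R2: [0, 0, -17/6, -11/3, -23/3]
R4 ← R4 + (111/83)·R3: [0, 0, 0, -2/83, 2/83]
R5 ← R5 − (53/83)·R3: [0, 0, 0, -14/83, 14/83]
R6 ← R6 + (17/83)·R3: [0, 0, 0, 64/83, -64/83]
R5 ← R5 − (7)·R4: [0, 0, 0, 0, 0]
R6 ← R6 + (32)·R4: [0, 0, 0, 0, 0]
4 nonzero rows, so rank(P) = 4.
P has 5 columns; by rank–nullity, nullity = 5 − 4 = 1.

1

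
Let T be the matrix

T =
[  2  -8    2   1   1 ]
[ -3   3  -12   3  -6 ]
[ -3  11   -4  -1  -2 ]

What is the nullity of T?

3

Row reduce to echelon form.
R2 ← R2 + (3/2)·R1: [0, -9, -9, 9/2, -9/2]
R3 ← R3 + (3/2)·R1: [0, -1, -1, 1/2, -1/2]
R3 ← R3 − (1/9)·R2: [0, 0, 0, 0, 0]
2 nonzero rows, so rank(T) = 2.
T has 5 columns; by rank–nullity, nullity = 5 − 2 = 3.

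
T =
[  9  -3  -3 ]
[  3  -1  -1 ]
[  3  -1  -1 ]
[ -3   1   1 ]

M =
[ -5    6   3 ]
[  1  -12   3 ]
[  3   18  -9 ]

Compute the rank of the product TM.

First compute TM:
[[-57,  36,  45],
 [-19,  12,  15],
 [-19,  12,  15],
 [ 19, -12, -15]]
Now row reduce the product.
R2 ← R2 − (1/3)·R1: [0, 0, 0]
R3 ← R3 − (1/3)·R1: [0, 0, 0]
R4 ← R4 + (1/3)·R1: [0, 0, 0]
1 nonzero row, so rank(TM) = 1.

1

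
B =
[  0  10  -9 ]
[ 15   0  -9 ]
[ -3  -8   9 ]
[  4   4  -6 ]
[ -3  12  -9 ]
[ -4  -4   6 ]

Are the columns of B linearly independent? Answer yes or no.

Row reduce B to echelon form.
Swap R1 ↔ R2
R3 ← R3 + (1/5)·R1: [0, -8, 36/5]
R4 ← R4 − (4/15)·R1: [0, 4, -18/5]
R5 ← R5 + (1/5)·R1: [0, 12, -54/5]
R6 ← R6 + (4/15)·R1: [0, -4, 18/5]
R3 ← R3 + (4/5)·R2: [0, 0, 0]
R4 ← R4 − (2/5)·R2: [0, 0, 0]
R5 ← R5 − (6/5)·R2: [0, 0, 0]
R6 ← R6 + (2/5)·R2: [0, 0, 0]
2 pivots among 3 columns.
Only 2 < 3 pivot columns, so the columns are linearly dependent.

no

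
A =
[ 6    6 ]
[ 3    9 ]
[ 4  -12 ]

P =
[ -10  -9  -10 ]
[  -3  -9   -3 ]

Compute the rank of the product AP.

2

First compute AP:
[[-78, -108, -78],
 [-57, -108, -57],
 [ -4,  72,  -4]]
Now row reduce the product.
R2 ← R2 − (19/26)·R1: [0, -378/13, 0]
R3 ← R3 − (2/39)·R1: [0, 1008/13, 0]
R3 ← R3 + (8/3)·R2: [0, 0, 0]
2 nonzero rows, so rank(AP) = 2.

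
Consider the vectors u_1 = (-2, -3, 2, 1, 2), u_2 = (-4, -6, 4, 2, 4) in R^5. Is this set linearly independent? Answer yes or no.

Form the matrix with these vectors as rows and row reduce.
R2 ← R2 − (2)·R1: [0, 0, 0, 0, 0]
1 nonzero row, so the 2 vectors span a space of dimension 1.
Since 1 < 2, the vectors are linearly dependent.

no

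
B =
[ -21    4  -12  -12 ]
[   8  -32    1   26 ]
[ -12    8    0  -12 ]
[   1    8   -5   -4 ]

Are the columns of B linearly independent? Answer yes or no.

Row reduce B to echelon form.
R2 ← R2 + (8/21)·R1: [0, -640/21, -25/7, 150/7]
R3 ← R3 − (4/7)·R1: [0, 40/7, 48/7, -36/7]
R4 ← R4 + (1/21)·R1: [0, 172/21, -39/7, -32/7]
R3 ← R3 + (3/16)·R2: [0, 0, 99/16, -9/8]
R4 ← R4 + (43/160)·R2: [0, 0, -209/32, 19/16]
R4 ← R4 + (19/18)·R3: [0, 0, 0, 0]
3 pivots among 4 columns.
Only 3 < 4 pivot columns, so the columns are linearly dependent.

no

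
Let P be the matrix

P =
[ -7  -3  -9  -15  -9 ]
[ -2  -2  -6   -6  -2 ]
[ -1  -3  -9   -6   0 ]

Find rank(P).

Row reduce to echelon form.
R2 ← R2 − (2/7)·R1: [0, -8/7, -24/7, -12/7, 4/7]
R3 ← R3 − (1/7)·R1: [0, -18/7, -54/7, -27/7, 9/7]
R3 ← R3 − (9/4)·R2: [0, 0, 0, 0, 0]
Echelon form has 2 nonzero rows, so rank(P) = 2.

2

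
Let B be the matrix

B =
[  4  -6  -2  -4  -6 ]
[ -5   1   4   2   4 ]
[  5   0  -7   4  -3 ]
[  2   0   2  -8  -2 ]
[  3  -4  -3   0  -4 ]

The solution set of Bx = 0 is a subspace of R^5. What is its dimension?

Row reduce to echelon form.
R2 ← R2 + (5/4)·R1: [0, -13/2, 3/2, -3, -7/2]
R3 ← R3 − (5/4)·R1: [0, 15/2, -9/2, 9, 9/2]
R4 ← R4 − (1/2)·R1: [0, 3, 3, -6, 1]
R5 ← R5 − (3/4)·R1: [0, 1/2, -3/2, 3, 1/2]
R3 ← R3 + (15/13)·R2: [0, 0, -36/13, 72/13, 6/13]
R4 ← R4 + (6/13)·R2: [0, 0, 48/13, -96/13, -8/13]
R5 ← R5 + (1/13)·R2: [0, 0, -18/13, 36/13, 3/13]
R4 ← R4 + (4/3)·R3: [0, 0, 0, 0, 0]
R5 ← R5 − (1/2)·R3: [0, 0, 0, 0, 0]
3 nonzero rows, so rank(B) = 3.
B has 5 columns; by rank–nullity, nullity = 5 − 3 = 2.

2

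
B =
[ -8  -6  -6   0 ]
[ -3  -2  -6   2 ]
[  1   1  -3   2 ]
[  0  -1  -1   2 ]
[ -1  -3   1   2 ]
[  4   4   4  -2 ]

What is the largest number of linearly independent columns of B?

Row reduce to echelon form.
R2 ← R2 − (3/8)·R1: [0, 1/4, -15/4, 2]
R3 ← R3 + (1/8)·R1: [0, 1/4, -15/4, 2]
R5 ← R5 − (1/8)·R1: [0, -9/4, 7/4, 2]
R6 ← R6 + (1/2)·R1: [0, 1, 1, -2]
R3 ← R3 − R2: [0, 0, 0, 0]
R4 ← R4 + (4)·R2: [0, 0, -16, 10]
R5 ← R5 + (9)·R2: [0, 0, -32, 20]
R6 ← R6 − (4)·R2: [0, 0, 16, -10]
Swap R3 ↔ R4
R5 ← R5 − (2)·R3: [0, 0, 0, 0]
R6 ← R6 + R3: [0, 0, 0, 0]
Echelon form has 3 nonzero rows, so rank(B) = 3.
The rank gives the maximum number of linearly independent columns: 3.

3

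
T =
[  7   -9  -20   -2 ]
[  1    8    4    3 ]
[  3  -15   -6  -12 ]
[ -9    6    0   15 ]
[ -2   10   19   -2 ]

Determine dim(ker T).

Row reduce to echelon form.
R2 ← R2 − (1/7)·R1: [0, 65/7, 48/7, 23/7]
R3 ← R3 − (3/7)·R1: [0, -78/7, 18/7, -78/7]
R4 ← R4 + (9/7)·R1: [0, -39/7, -180/7, 87/7]
R5 ← R5 + (2/7)·R1: [0, 52/7, 93/7, -18/7]
R3 ← R3 + (6/5)·R2: [0, 0, 54/5, -36/5]
R4 ← R4 + (3/5)·R2: [0, 0, -108/5, 72/5]
R5 ← R5 − (4/5)·R2: [0, 0, 39/5, -26/5]
R4 ← R4 + (2)·R3: [0, 0, 0, 0]
R5 ← R5 − (13/18)·R3: [0, 0, 0, 0]
3 nonzero rows, so rank(T) = 3.
T has 4 columns; by rank–nullity, nullity = 4 − 3 = 1.

1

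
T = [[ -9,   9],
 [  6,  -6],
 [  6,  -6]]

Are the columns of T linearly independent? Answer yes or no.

no

Row reduce T to echelon form.
R2 ← R2 + (2/3)·R1: [0, 0]
R3 ← R3 + (2/3)·R1: [0, 0]
1 pivot among 2 columns.
Only 1 < 2 pivot columns, so the columns are linearly dependent.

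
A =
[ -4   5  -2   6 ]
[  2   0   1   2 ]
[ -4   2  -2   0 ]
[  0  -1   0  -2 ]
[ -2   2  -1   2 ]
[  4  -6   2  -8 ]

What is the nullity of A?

Row reduce to echelon form.
R2 ← R2 + (1/2)·R1: [0, 5/2, 0, 5]
R3 ← R3 − R1: [0, -3, 0, -6]
R5 ← R5 − (1/2)·R1: [0, -1/2, 0, -1]
R6 ← R6 + R1: [0, -1, 0, -2]
R3 ← R3 + (6/5)·R2: [0, 0, 0, 0]
R4 ← R4 + (2/5)·R2: [0, 0, 0, 0]
R5 ← R5 + (1/5)·R2: [0, 0, 0, 0]
R6 ← R6 + (2/5)·R2: [0, 0, 0, 0]
2 nonzero rows, so rank(A) = 2.
A has 4 columns; by rank–nullity, nullity = 4 − 2 = 2.

2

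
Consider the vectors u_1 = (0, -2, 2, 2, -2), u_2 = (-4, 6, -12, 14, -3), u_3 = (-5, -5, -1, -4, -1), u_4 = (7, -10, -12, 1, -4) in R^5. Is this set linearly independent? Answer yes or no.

Form the matrix with these vectors as rows and row reduce.
Swap R1 ↔ R2
R3 ← R3 − (5/4)·R1: [0, -25/2, 14, -43/2, 11/4]
R4 ← R4 + (7/4)·R1: [0, 1/2, -33, 51/2, -37/4]
R3 ← R3 − (25/4)·R2: [0, 0, 3/2, -34, 61/4]
R4 ← R4 + (1/4)·R2: [0, 0, -65/2, 26, -39/4]
R4 ← R4 + (65/3)·R3: [0, 0, 0, -2132/3, 962/3]
4 nonzero rows, so the 4 vectors span a space of dimension 4.
Since 4 = 4, the vectors are linearly independent.

yes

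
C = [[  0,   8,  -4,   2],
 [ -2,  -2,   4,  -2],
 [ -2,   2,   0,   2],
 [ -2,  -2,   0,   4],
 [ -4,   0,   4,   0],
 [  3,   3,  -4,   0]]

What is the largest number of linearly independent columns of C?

Row reduce to echelon form.
Swap R1 ↔ R2
R3 ← R3 − R1: [0, 4, -4, 4]
R4 ← R4 − R1: [0, 0, -4, 6]
R5 ← R5 − (2)·R1: [0, 4, -4, 4]
R6 ← R6 + (3/2)·R1: [0, 0, 2, -3]
R3 ← R3 − (1/2)·R2: [0, 0, -2, 3]
R5 ← R5 − (1/2)·R2: [0, 0, -2, 3]
R4 ← R4 − (2)·R3: [0, 0, 0, 0]
R5 ← R5 − R3: [0, 0, 0, 0]
R6 ← R6 + R3: [0, 0, 0, 0]
Echelon form has 3 nonzero rows, so rank(C) = 3.
The rank gives the maximum number of linearly independent columns: 3.

3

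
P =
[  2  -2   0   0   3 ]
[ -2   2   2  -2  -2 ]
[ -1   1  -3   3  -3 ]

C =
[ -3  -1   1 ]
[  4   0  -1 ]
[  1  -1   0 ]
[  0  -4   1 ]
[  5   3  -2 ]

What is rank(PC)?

First compute PC:
[[  1,   7,  -2],
 [  6,   2,  -2],
 [-11, -17,   7]]
Now row reduce the product.
R2 ← R2 − (6)·R1: [0, -40, 10]
R3 ← R3 + (11)·R1: [0, 60, -15]
R3 ← R3 + (3/2)·R2: [0, 0, 0]
2 nonzero rows, so rank(PC) = 2.

2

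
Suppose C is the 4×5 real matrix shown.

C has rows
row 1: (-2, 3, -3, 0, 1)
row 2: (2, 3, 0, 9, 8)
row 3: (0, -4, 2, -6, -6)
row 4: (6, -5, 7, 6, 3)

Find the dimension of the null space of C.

3

Row reduce to echelon form.
R2 ← R2 + R1: [0, 6, -3, 9, 9]
R4 ← R4 + (3)·R1: [0, 4, -2, 6, 6]
R3 ← R3 + (2/3)·R2: [0, 0, 0, 0, 0]
R4 ← R4 − (2/3)·R2: [0, 0, 0, 0, 0]
2 nonzero rows, so rank(C) = 2.
C has 5 columns; by rank–nullity, nullity = 5 − 2 = 3.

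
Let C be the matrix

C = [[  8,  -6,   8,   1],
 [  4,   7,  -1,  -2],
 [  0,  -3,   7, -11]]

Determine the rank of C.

3

Row reduce to echelon form.
R2 ← R2 − (1/2)·R1: [0, 10, -5, -5/2]
R3 ← R3 + (3/10)·R2: [0, 0, 11/2, -47/4]
Echelon form has 3 nonzero rows, so rank(C) = 3.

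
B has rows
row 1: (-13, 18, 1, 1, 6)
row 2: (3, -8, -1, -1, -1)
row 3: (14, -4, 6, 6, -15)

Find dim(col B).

3

Row reduce to echelon form.
R2 ← R2 + (3/13)·R1: [0, -50/13, -10/13, -10/13, 5/13]
R3 ← R3 + (14/13)·R1: [0, 200/13, 92/13, 92/13, -111/13]
R3 ← R3 + (4)·R2: [0, 0, 4, 4, -7]
Echelon form has 3 nonzero rows, so rank(B) = 3.
The column space has dimension equal to the rank: 3.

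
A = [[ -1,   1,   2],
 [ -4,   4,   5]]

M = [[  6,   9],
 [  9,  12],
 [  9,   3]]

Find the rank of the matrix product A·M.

First compute AM:
[[ 21,   9],
 [ 57,  27]]
Now row reduce the product.
R2 ← R2 − (19/7)·R1: [0, 18/7]
2 nonzero rows, so rank(AM) = 2.

2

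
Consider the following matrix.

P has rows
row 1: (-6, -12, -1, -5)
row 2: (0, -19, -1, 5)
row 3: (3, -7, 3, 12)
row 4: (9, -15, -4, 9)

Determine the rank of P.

Row reduce to echelon form.
R3 ← R3 + (1/2)·R1: [0, -13, 5/2, 19/2]
R4 ← R4 + (3/2)·R1: [0, -33, -11/2, 3/2]
R3 ← R3 − (13/19)·R2: [0, 0, 121/38, 231/38]
R4 ← R4 − (33/19)·R2: [0, 0, -143/38, -273/38]
R4 ← R4 + (13/11)·R3: [0, 0, 0, 0]
Echelon form has 3 nonzero rows, so rank(P) = 3.

3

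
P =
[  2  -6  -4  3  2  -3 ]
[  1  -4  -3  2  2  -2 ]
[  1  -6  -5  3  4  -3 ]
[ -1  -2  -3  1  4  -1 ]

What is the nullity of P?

4

Row reduce to echelon form.
R2 ← R2 − (1/2)·R1: [0, -1, -1, 1/2, 1, -1/2]
R3 ← R3 − (1/2)·R1: [0, -3, -3, 3/2, 3, -3/2]
R4 ← R4 + (1/2)·R1: [0, -5, -5, 5/2, 5, -5/2]
R3 ← R3 − (3)·R2: [0, 0, 0, 0, 0, 0]
R4 ← R4 − (5)·R2: [0, 0, 0, 0, 0, 0]
2 nonzero rows, so rank(P) = 2.
P has 6 columns; by rank–nullity, nullity = 6 − 2 = 4.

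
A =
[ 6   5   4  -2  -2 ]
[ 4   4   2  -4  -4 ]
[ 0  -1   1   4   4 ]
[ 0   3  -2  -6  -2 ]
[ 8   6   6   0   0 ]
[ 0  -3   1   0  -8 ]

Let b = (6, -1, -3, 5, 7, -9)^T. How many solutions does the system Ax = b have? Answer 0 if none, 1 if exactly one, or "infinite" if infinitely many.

Row reduce the augmented matrix [A | b].
R2 ← R2 − (2/3)·R1: [0, 2/3, -2/3, -8/3, -8/3, -5]
R5 ← R5 − (4/3)·R1: [0, -2/3, 2/3, 8/3, 8/3, -1]
R3 ← R3 + (3/2)·R2: [0, 0, 0, 0, 0, -21/2]
R4 ← R4 − (9/2)·R2: [0, 0, 1, 6, 10, 55/2]
R5 ← R5 + R2: [0, 0, 0, 0, 0, -6]
R6 ← R6 + (9/2)·R2: [0, 0, -2, -12, -20, -63/2]
Swap R3 ↔ R4
R6 ← R6 + (2)·R3: [0, 0, 0, 0, 0, 47/2]
R5 ← R5 − (4/7)·R4: [0, 0, 0, 0, 0, 0]
R6 ← R6 + (47/21)·R4: [0, 0, 0, 0, 0, 0]
The echelon form has 4 nonzero rows; the last pivot sits in the augmented column, so rank(A) = 3 but rank([A|b]) = 4.
Since the ranks differ, the system is inconsistent.
It has no solutions.

0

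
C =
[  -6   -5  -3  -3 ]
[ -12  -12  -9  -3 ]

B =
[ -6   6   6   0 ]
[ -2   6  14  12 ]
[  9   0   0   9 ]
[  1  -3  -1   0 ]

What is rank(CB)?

First compute CB:
[[ 16, -57, -103, -87],
 [ 12, -135, -237, -225]]
Now row reduce the product.
R2 ← R2 − (3/4)·R1: [0, -369/4, -639/4, -639/4]
2 nonzero rows, so rank(CB) = 2.

2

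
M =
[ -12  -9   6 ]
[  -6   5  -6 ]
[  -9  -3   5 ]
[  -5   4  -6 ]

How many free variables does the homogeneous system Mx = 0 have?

0

Row reduce to echelon form.
R2 ← R2 − (1/2)·R1: [0, 19/2, -9]
R3 ← R3 − (3/4)·R1: [0, 15/4, 1/2]
R4 ← R4 − (5/12)·R1: [0, 31/4, -17/2]
R3 ← R3 − (15/38)·R2: [0, 0, 77/19]
R4 ← R4 − (31/38)·R2: [0, 0, -22/19]
R4 ← R4 + (2/7)·R3: [0, 0, 0]
3 nonzero rows, so rank(M) = 3.
M has 3 columns; by rank–nullity, nullity = 3 − 3 = 0.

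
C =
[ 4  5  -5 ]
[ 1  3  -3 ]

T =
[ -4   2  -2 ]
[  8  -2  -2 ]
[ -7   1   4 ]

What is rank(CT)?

First compute CT:
[[ 59,  -7, -38],
 [ 41,  -7, -20]]
Now row reduce the product.
R2 ← R2 − (41/59)·R1: [0, -126/59, 378/59]
2 nonzero rows, so rank(CT) = 2.

2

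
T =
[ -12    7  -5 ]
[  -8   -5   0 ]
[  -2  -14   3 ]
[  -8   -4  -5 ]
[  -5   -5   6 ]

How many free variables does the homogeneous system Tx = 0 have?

0

Row reduce to echelon form.
R2 ← R2 − (2/3)·R1: [0, -29/3, 10/3]
R3 ← R3 − (1/6)·R1: [0, -91/6, 23/6]
R4 ← R4 − (2/3)·R1: [0, -26/3, -5/3]
R5 ← R5 − (5/12)·R1: [0, -95/12, 97/12]
R3 ← R3 − (91/58)·R2: [0, 0, -81/58]
R4 ← R4 − (26/29)·R2: [0, 0, -135/29]
R5 ← R5 − (95/116)·R2: [0, 0, 621/116]
R4 ← R4 − (10/3)·R3: [0, 0, 0]
R5 ← R5 + (23/6)·R3: [0, 0, 0]
3 nonzero rows, so rank(T) = 3.
T has 3 columns; by rank–nullity, nullity = 3 − 3 = 0.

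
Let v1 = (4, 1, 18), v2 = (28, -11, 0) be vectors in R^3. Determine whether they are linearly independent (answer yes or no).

Form the matrix with these vectors as rows and row reduce.
R2 ← R2 − (7)·R1: [0, -18, -126]
2 nonzero rows, so the 2 vectors span a space of dimension 2.
Since 2 = 2, the vectors are linearly independent.

yes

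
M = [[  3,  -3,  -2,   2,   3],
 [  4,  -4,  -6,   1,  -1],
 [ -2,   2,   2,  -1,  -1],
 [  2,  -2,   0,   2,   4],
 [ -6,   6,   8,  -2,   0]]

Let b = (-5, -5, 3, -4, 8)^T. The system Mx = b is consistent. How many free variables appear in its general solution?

Row reduce the augmented matrix [M | b].
R2 ← R2 − (4/3)·R1: [0, 0, -10/3, -5/3, -5, 5/3]
R3 ← R3 + (2/3)·R1: [0, 0, 2/3, 1/3, 1, -1/3]
R4 ← R4 − (2/3)·R1: [0, 0, 4/3, 2/3, 2, -2/3]
R5 ← R5 + (2)·R1: [0, 0, 4, 2, 6, -2]
R3 ← R3 + (1/5)·R2: [0, 0, 0, 0, 0, 0]
R4 ← R4 + (2/5)·R2: [0, 0, 0, 0, 0, 0]
R5 ← R5 + (6/5)·R2: [0, 0, 0, 0, 0, 0]
The echelon form has 2 nonzero rows, and every pivot lies in the first 5 columns, so rank(M) = rank([M|b]) = 2.
The system is consistent.
Free variables = (unknowns) − (rank) = 5 − 2 = 3.

3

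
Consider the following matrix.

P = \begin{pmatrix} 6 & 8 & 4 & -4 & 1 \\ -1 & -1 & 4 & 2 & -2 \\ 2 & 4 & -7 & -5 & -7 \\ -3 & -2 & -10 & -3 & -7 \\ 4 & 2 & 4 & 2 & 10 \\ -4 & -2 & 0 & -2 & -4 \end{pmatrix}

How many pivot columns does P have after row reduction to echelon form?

Row reduce to echelon form.
R2 ← R2 + (1/6)·R1: [0, 1/3, 14/3, 4/3, -11/6]
R3 ← R3 − (1/3)·R1: [0, 4/3, -25/3, -11/3, -22/3]
R4 ← R4 + (1/2)·R1: [0, 2, -8, -5, -13/2]
R5 ← R5 − (2/3)·R1: [0, -10/3, 4/3, 14/3, 28/3]
R6 ← R6 + (2/3)·R1: [0, 10/3, 8/3, -14/3, -10/3]
R3 ← R3 − (4)·R2: [0, 0, -27, -9, 0]
R4 ← R4 − (6)·R2: [0, 0, -36, -13, 9/2]
R5 ← R5 + (10)·R2: [0, 0, 48, 18, -9]
R6 ← R6 − (10)·R2: [0, 0, -44, -18, 15]
R4 ← R4 − (4/3)·R3: [0, 0, 0, -1, 9/2]
R5 ← R5 + (16/9)·R3: [0, 0, 0, 2, -9]
R6 ← R6 − (44/27)·R3: [0, 0, 0, -10/3, 15]
R5 ← R5 + (2)·R4: [0, 0, 0, 0, 0]
R6 ← R6 − (10/3)·R4: [0, 0, 0, 0, 0]
Echelon form has 4 nonzero rows, so rank(P) = 4.
Each nonzero row contributes one pivot column: 4 pivot columns.

4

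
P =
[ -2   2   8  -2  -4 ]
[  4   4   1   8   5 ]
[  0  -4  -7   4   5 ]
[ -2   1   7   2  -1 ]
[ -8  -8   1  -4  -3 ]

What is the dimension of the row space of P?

3

Row reduce to echelon form.
R2 ← R2 + (2)·R1: [0, 8, 17, 4, -3]
R4 ← R4 − R1: [0, -1, -1, 4, 3]
R5 ← R5 − (4)·R1: [0, -16, -31, 4, 13]
R3 ← R3 + (1/2)·R2: [0, 0, 3/2, 6, 7/2]
R4 ← R4 + (1/8)·R2: [0, 0, 9/8, 9/2, 21/8]
R5 ← R5 + (2)·R2: [0, 0, 3, 12, 7]
R4 ← R4 − (3/4)·R3: [0, 0, 0, 0, 0]
R5 ← R5 − (2)·R3: [0, 0, 0, 0, 0]
Echelon form has 3 nonzero rows, so rank(P) = 3.
The row space has dimension equal to the rank: 3.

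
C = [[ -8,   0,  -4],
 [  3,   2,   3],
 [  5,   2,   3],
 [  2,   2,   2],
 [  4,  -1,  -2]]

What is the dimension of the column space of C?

Row reduce to echelon form.
R2 ← R2 + (3/8)·R1: [0, 2, 3/2]
R3 ← R3 + (5/8)·R1: [0, 2, 1/2]
R4 ← R4 + (1/4)·R1: [0, 2, 1]
R5 ← R5 + (1/2)·R1: [0, -1, -4]
R3 ← R3 − R2: [0, 0, -1]
R4 ← R4 − R2: [0, 0, -1/2]
R5 ← R5 + (1/2)·R2: [0, 0, -13/4]
R4 ← R4 − (1/2)·R3: [0, 0, 0]
R5 ← R5 − (13/4)·R3: [0, 0, 0]
Echelon form has 3 nonzero rows, so rank(C) = 3.
The column space has dimension equal to the rank: 3.

3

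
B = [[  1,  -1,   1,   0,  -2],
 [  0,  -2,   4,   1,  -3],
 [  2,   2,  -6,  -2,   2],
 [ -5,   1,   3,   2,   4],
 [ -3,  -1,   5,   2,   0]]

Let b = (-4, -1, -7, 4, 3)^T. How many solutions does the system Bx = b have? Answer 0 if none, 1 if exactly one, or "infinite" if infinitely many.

0

Row reduce the augmented matrix [B | b].
R3 ← R3 − (2)·R1: [0, 4, -8, -2, 6, 1]
R4 ← R4 + (5)·R1: [0, -4, 8, 2, -6, -16]
R5 ← R5 + (3)·R1: [0, -4, 8, 2, -6, -9]
R3 ← R3 + (2)·R2: [0, 0, 0, 0, 0, -1]
R4 ← R4 − (2)·R2: [0, 0, 0, 0, 0, -14]
R5 ← R5 − (2)·R2: [0, 0, 0, 0, 0, -7]
R4 ← R4 − (14)·R3: [0, 0, 0, 0, 0, 0]
R5 ← R5 − (7)·R3: [0, 0, 0, 0, 0, 0]
The echelon form has 3 nonzero rows; the last pivot sits in the augmented column, so rank(B) = 2 but rank([B|b]) = 3.
Since the ranks differ, the system is inconsistent.
It has no solutions.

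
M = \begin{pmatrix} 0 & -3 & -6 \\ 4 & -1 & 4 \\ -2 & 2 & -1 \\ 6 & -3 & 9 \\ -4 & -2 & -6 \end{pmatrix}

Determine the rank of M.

3

Row reduce to echelon form.
Swap R1 ↔ R2
R3 ← R3 + (1/2)·R1: [0, 3/2, 1]
R4 ← R4 − (3/2)·R1: [0, -3/2, 3]
R5 ← R5 + R1: [0, -3, -2]
R3 ← R3 + (1/2)·R2: [0, 0, -2]
R4 ← R4 − (1/2)·R2: [0, 0, 6]
R5 ← R5 − R2: [0, 0, 4]
R4 ← R4 + (3)·R3: [0, 0, 0]
R5 ← R5 + (2)·R3: [0, 0, 0]
Echelon form has 3 nonzero rows, so rank(M) = 3.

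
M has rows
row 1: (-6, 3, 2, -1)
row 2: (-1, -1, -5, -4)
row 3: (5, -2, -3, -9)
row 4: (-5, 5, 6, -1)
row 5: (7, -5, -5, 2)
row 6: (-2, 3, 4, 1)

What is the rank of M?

4

Row reduce to echelon form.
R2 ← R2 − (1/6)·R1: [0, -3/2, -16/3, -23/6]
R3 ← R3 + (5/6)·R1: [0, 1/2, -4/3, -59/6]
R4 ← R4 − (5/6)·R1: [0, 5/2, 13/3, -1/6]
R5 ← R5 + (7/6)·R1: [0, -3/2, -8/3, 5/6]
R6 ← R6 − (1/3)·R1: [0, 2, 10/3, 4/3]
R3 ← R3 + (1/3)·R2: [0, 0, -28/9, -100/9]
R4 ← R4 + (5/3)·R2: [0, 0, -41/9, -59/9]
R5 ← R5 − R2: [0, 0, 8/3, 14/3]
R6 ← R6 + (4/3)·R2: [0, 0, -34/9, -34/9]
R4 ← R4 − (41/28)·R3: [0, 0, 0, 68/7]
R5 ← R5 + (6/7)·R3: [0, 0, 0, -34/7]
R6 ← R6 − (17/14)·R3: [0, 0, 0, 68/7]
R5 ← R5 + (1/2)·R4: [0, 0, 0, 0]
R6 ← R6 − R4: [0, 0, 0, 0]
Echelon form has 4 nonzero rows, so rank(M) = 4.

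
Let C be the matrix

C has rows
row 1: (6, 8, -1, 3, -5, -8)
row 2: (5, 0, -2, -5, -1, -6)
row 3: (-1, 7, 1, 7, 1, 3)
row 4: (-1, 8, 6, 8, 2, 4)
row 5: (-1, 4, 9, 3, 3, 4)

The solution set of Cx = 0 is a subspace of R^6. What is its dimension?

Row reduce to echelon form.
R2 ← R2 − (5/6)·R1: [0, -20/3, -7/6, -15/2, 19/6, 2/3]
R3 ← R3 + (1/6)·R1: [0, 25/3, 5/6, 15/2, 1/6, 5/3]
R4 ← R4 + (1/6)·R1: [0, 28/3, 35/6, 17/2, 7/6, 8/3]
R5 ← R5 + (1/6)·R1: [0, 16/3, 53/6, 7/2, 13/6, 8/3]
R3 ← R3 + (5/4)·R2: [0, 0, -5/8, -15/8, 33/8, 5/2]
R4 ← R4 + (7/5)·R2: [0, 0, 21/5, -2, 28/5, 18/5]
R5 ← R5 + (4/5)·R2: [0, 0, 79/10, -5/2, 47/10, 16/5]
R4 ← R4 + (168/25)·R3: [0, 0, 0, -73/5, 833/25, 102/5]
R5 ← R5 + (316/25)·R3: [0, 0, 0, -131/5, 1421/25, 174/5]
R5 ← R5 − (131/73)·R4: [0, 0, 0, 0, -1078/365, -132/73]
5 nonzero rows, so rank(C) = 5.
C has 6 columns; by rank–nullity, nullity = 6 − 5 = 1.

1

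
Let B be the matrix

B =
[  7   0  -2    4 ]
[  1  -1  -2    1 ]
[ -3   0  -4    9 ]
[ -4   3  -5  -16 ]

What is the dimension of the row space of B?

4

Row reduce to echelon form.
R2 ← R2 − (1/7)·R1: [0, -1, -12/7, 3/7]
R3 ← R3 + (3/7)·R1: [0, 0, -34/7, 75/7]
R4 ← R4 + (4/7)·R1: [0, 3, -43/7, -96/7]
R4 ← R4 + (3)·R2: [0, 0, -79/7, -87/7]
R4 ← R4 − (79/34)·R3: [0, 0, 0, -1269/34]
Echelon form has 4 nonzero rows, so rank(B) = 4.
The row space has dimension equal to the rank: 4.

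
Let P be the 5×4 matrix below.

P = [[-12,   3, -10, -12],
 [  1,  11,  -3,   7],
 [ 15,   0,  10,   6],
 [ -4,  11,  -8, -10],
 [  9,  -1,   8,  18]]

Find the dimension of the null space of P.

1

Row reduce to echelon form.
R2 ← R2 + (1/12)·R1: [0, 45/4, -23/6, 6]
R3 ← R3 + (5/4)·R1: [0, 15/4, -5/2, -9]
R4 ← R4 − (1/3)·R1: [0, 10, -14/3, -6]
R5 ← R5 + (3/4)·R1: [0, 5/4, 1/2, 9]
R3 ← R3 − (1/3)·R2: [0, 0, -11/9, -11]
R4 ← R4 − (8/9)·R2: [0, 0, -34/27, -34/3]
R5 ← R5 − (1/9)·R2: [0, 0, 25/27, 25/3]
R4 ← R4 − (34/33)·R3: [0, 0, 0, 0]
R5 ← R5 + (25/33)·R3: [0, 0, 0, 0]
3 nonzero rows, so rank(P) = 3.
P has 4 columns; by rank–nullity, nullity = 4 − 3 = 1.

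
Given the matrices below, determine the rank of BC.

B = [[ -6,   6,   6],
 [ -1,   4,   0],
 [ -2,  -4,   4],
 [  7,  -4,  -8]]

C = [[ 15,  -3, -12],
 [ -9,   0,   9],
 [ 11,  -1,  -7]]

2

First compute BC:
[[-78,  12,  84],
 [-51,   3,  48],
 [ 50,   2, -40],
 [ 53, -13, -64]]
Now row reduce the product.
R2 ← R2 − (17/26)·R1: [0, -63/13, -90/13]
R3 ← R3 + (25/39)·R1: [0, 126/13, 180/13]
R4 ← R4 + (53/78)·R1: [0, -63/13, -90/13]
R3 ← R3 + (2)·R2: [0, 0, 0]
R4 ← R4 − R2: [0, 0, 0]
2 nonzero rows, so rank(BC) = 2.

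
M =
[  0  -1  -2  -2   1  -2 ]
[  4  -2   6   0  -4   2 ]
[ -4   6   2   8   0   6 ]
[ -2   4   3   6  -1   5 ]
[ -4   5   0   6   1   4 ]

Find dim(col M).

Row reduce to echelon form.
Swap R1 ↔ R2
R3 ← R3 + R1: [0, 4, 8, 8, -4, 8]
R4 ← R4 + (1/2)·R1: [0, 3, 6, 6, -3, 6]
R5 ← R5 + R1: [0, 3, 6, 6, -3, 6]
R3 ← R3 + (4)·R2: [0, 0, 0, 0, 0, 0]
R4 ← R4 + (3)·R2: [0, 0, 0, 0, 0, 0]
R5 ← R5 + (3)·R2: [0, 0, 0, 0, 0, 0]
Echelon form has 2 nonzero rows, so rank(M) = 2.
The column space has dimension equal to the rank: 2.

2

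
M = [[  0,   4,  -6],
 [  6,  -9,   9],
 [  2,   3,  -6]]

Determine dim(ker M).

Row reduce to echelon form.
Swap R1 ↔ R2
R3 ← R3 − (1/3)·R1: [0, 6, -9]
R3 ← R3 − (3/2)·R2: [0, 0, 0]
2 nonzero rows, so rank(M) = 2.
M has 3 columns; by rank–nullity, nullity = 3 − 2 = 1.

1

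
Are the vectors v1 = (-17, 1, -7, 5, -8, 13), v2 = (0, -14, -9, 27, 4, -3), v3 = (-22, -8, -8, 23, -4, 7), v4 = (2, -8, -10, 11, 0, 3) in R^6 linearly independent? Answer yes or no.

yes

Form the matrix with these vectors as rows and row reduce.
R3 ← R3 − (22/17)·R1: [0, -158/17, 18/17, 281/17, 108/17, -167/17]
R4 ← R4 + (2/17)·R1: [0, -134/17, -184/17, 197/17, -16/17, 77/17]
R3 ← R3 − (79/119)·R2: [0, 0, 837/119, -166/119, 440/119, -932/119]
R4 ← R4 − (67/119)·R2: [0, 0, -685/119, -430/119, -380/119, 740/119]
R4 ← R4 + (685/837)·R3: [0, 0, 0, -3980/837, -140/837, -160/837]
4 nonzero rows, so the 4 vectors span a space of dimension 4.
Since 4 = 4, the vectors are linearly independent.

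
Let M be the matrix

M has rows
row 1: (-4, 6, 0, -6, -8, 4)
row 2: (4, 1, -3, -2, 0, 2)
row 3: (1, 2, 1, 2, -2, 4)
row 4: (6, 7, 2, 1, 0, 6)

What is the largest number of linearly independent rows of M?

4

Row reduce to echelon form.
R2 ← R2 + R1: [0, 7, -3, -8, -8, 6]
R3 ← R3 + (1/4)·R1: [0, 7/2, 1, 1/2, -4, 5]
R4 ← R4 + (3/2)·R1: [0, 16, 2, -8, -12, 12]
R3 ← R3 − (1/2)·R2: [0, 0, 5/2, 9/2, 0, 2]
R4 ← R4 − (16/7)·R2: [0, 0, 62/7, 72/7, 44/7, -12/7]
R4 ← R4 − (124/35)·R3: [0, 0, 0, -198/35, 44/7, -44/5]
Echelon form has 4 nonzero rows, so rank(M) = 4.
The rank gives the maximum number of linearly independent rows: 4.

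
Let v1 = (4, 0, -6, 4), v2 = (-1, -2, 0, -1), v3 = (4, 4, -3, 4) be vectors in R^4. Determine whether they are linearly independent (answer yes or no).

Form the matrix with these vectors as rows and row reduce.
R2 ← R2 + (1/4)·R1: [0, -2, -3/2, 0]
R3 ← R3 − R1: [0, 4, 3, 0]
R3 ← R3 + (2)·R2: [0, 0, 0, 0]
2 nonzero rows, so the 3 vectors span a space of dimension 2.
Since 2 < 3, the vectors are linearly dependent.

no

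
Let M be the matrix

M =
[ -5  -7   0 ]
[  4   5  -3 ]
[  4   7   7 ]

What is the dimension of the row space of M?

2

Row reduce to echelon form.
R2 ← R2 + (4/5)·R1: [0, -3/5, -3]
R3 ← R3 + (4/5)·R1: [0, 7/5, 7]
R3 ← R3 + (7/3)·R2: [0, 0, 0]
Echelon form has 2 nonzero rows, so rank(M) = 2.
The row space has dimension equal to the rank: 2.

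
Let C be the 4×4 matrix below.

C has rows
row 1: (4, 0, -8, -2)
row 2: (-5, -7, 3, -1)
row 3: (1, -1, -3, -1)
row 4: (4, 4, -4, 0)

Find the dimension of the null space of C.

2

Row reduce to echelon form.
R2 ← R2 + (5/4)·R1: [0, -7, -7, -7/2]
R3 ← R3 − (1/4)·R1: [0, -1, -1, -1/2]
R4 ← R4 − R1: [0, 4, 4, 2]
R3 ← R3 − (1/7)·R2: [0, 0, 0, 0]
R4 ← R4 + (4/7)·R2: [0, 0, 0, 0]
2 nonzero rows, so rank(C) = 2.
C has 4 columns; by rank–nullity, nullity = 4 − 2 = 2.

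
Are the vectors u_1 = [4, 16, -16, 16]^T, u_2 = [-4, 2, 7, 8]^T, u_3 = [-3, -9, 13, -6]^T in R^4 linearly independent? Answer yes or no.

Form the matrix with these vectors as rows and row reduce.
R2 ← R2 + R1: [0, 18, -9, 24]
R3 ← R3 + (3/4)·R1: [0, 3, 1, 6]
R3 ← R3 − (1/6)·R2: [0, 0, 5/2, 2]
3 nonzero rows, so the 3 vectors span a space of dimension 3.
Since 3 = 3, the vectors are linearly independent.

yes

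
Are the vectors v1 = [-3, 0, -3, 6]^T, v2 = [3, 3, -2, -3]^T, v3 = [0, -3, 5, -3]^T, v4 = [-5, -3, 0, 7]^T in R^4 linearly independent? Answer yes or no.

no

Form the matrix with these vectors as rows and row reduce.
R2 ← R2 + R1: [0, 3, -5, 3]
R4 ← R4 − (5/3)·R1: [0, -3, 5, -3]
R3 ← R3 + R2: [0, 0, 0, 0]
R4 ← R4 + R2: [0, 0, 0, 0]
2 nonzero rows, so the 4 vectors span a space of dimension 2.
Since 2 < 4, the vectors are linearly dependent.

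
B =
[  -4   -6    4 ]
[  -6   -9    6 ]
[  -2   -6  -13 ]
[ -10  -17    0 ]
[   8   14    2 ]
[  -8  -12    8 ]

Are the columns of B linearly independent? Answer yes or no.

Row reduce B to echelon form.
R2 ← R2 − (3/2)·R1: [0, 0, 0]
R3 ← R3 − (1/2)·R1: [0, -3, -15]
R4 ← R4 − (5/2)·R1: [0, -2, -10]
R5 ← R5 + (2)·R1: [0, 2, 10]
R6 ← R6 − (2)·R1: [0, 0, 0]
Swap R2 ↔ R3
R4 ← R4 − (2/3)·R2: [0, 0, 0]
R5 ← R5 + (2/3)·R2: [0, 0, 0]
2 pivots among 3 columns.
Only 2 < 3 pivot columns, so the columns are linearly dependent.

no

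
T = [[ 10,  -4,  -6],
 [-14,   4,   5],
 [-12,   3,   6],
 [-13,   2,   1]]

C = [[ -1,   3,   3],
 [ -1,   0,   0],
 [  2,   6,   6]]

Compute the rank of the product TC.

2

First compute TC:
[[-18,  -6,  -6],
 [ 20, -12, -12],
 [ 21,   0,   0],
 [ 13, -33, -33]]
Now row reduce the product.
R2 ← R2 + (10/9)·R1: [0, -56/3, -56/3]
R3 ← R3 + (7/6)·R1: [0, -7, -7]
R4 ← R4 + (13/18)·R1: [0, -112/3, -112/3]
R3 ← R3 − (3/8)·R2: [0, 0, 0]
R4 ← R4 − (2)·R2: [0, 0, 0]
2 nonzero rows, so rank(TC) = 2.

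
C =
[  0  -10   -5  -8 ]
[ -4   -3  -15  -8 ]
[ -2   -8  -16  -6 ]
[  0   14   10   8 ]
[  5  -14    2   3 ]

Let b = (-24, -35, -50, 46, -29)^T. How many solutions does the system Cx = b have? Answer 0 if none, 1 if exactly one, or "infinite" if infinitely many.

1

Row reduce the augmented matrix [C | b].
Swap R1 ↔ R2
R3 ← R3 − (1/2)·R1: [0, -13/2, -17/2, -2, -65/2]
R5 ← R5 + (5/4)·R1: [0, -71/4, -67/4, -7, -291/4]
R3 ← R3 − (13/20)·R2: [0, 0, -21/4, 16/5, -169/10]
R4 ← R4 + (7/5)·R2: [0, 0, 3, -16/5, 62/5]
R5 ← R5 − (71/40)·R2: [0, 0, -63/8, 36/5, -603/20]
R4 ← R4 + (4/7)·R3: [0, 0, 0, -48/35, 96/35]
R5 ← R5 − (3/2)·R3: [0, 0, 0, 12/5, -24/5]
R5 ← R5 + (7/4)·R4: [0, 0, 0, 0, 0]
The echelon form has 4 nonzero rows, and every pivot lies in the first 4 columns, so rank(C) = rank([C|b]) = 4.
The system is consistent.
rank = 4 = number of unknowns, so the solution is unique.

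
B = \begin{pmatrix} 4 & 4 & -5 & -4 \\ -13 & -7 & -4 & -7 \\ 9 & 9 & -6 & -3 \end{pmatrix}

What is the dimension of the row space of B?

Row reduce to echelon form.
R2 ← R2 + (13/4)·R1: [0, 6, -81/4, -20]
R3 ← R3 − (9/4)·R1: [0, 0, 21/4, 6]
Echelon form has 3 nonzero rows, so rank(B) = 3.
The row space has dimension equal to the rank: 3.

3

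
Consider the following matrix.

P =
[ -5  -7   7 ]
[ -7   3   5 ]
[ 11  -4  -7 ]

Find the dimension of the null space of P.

Row reduce to echelon form.
R2 ← R2 − (7/5)·R1: [0, 64/5, -24/5]
R3 ← R3 + (11/5)·R1: [0, -97/5, 42/5]
R3 ← R3 + (97/64)·R2: [0, 0, 9/8]
3 nonzero rows, so rank(P) = 3.
P has 3 columns; by rank–nullity, nullity = 3 − 3 = 0.

0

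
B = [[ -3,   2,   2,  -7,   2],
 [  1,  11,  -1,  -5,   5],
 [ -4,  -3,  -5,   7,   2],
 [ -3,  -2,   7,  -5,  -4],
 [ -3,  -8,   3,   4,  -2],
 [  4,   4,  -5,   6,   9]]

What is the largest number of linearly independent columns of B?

Row reduce to echelon form.
R2 ← R2 + (1/3)·R1: [0, 35/3, -1/3, -22/3, 17/3]
R3 ← R3 − (4/3)·R1: [0, -17/3, -23/3, 49/3, -2/3]
R4 ← R4 − R1: [0, -4, 5, 2, -6]
R5 ← R5 − R1: [0, -10, 1, 11, -4]
R6 ← R6 + (4/3)·R1: [0, 20/3, -7/3, -10/3, 35/3]
R3 ← R3 + (17/35)·R2: [0, 0, -274/35, 447/35, 73/35]
R4 ← R4 + (12/35)·R2: [0, 0, 171/35, -18/35, -142/35]
R5 ← R5 + (6/7)·R2: [0, 0, 5/7, 33/7, 6/7]
R6 ← R6 − (4/7)·R2: [0, 0, -15/7, 6/7, 59/7]
R4 ← R4 + (171/274)·R3: [0, 0, 0, 2043/274, -755/274]
R5 ← R5 + (25/274)·R3: [0, 0, 0, 1611/274, 287/274]
R6 ← R6 − (75/274)·R3: [0, 0, 0, -723/274, 2153/274]
R5 ← R5 − (179/227)·R4: [0, 0, 0, 0, 731/227]
R6 ← R6 + (241/681)·R4: [0, 0, 0, 0, 4687/681]
R6 ← R6 − (109/51)·R5: [0, 0, 0, 0, 0]
Echelon form has 5 nonzero rows, so rank(B) = 5.
The rank gives the maximum number of linearly independent columns: 5.

5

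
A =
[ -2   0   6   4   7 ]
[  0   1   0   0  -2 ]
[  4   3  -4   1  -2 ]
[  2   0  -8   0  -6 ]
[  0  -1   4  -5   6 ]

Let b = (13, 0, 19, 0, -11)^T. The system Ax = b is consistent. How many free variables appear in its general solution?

Row reduce the augmented matrix [A | b].
R3 ← R3 + (2)·R1: [0, 3, 8, 9, 12, 45]
R4 ← R4 + R1: [0, 0, -2, 4, 1, 13]
R3 ← R3 − (3)·R2: [0, 0, 8, 9, 18, 45]
R5 ← R5 + R2: [0, 0, 4, -5, 4, -11]
R4 ← R4 + (1/4)·R3: [0, 0, 0, 25/4, 11/2, 97/4]
R5 ← R5 − (1/2)·R3: [0, 0, 0, -19/2, -5, -67/2]
R5 ← R5 + (38/25)·R4: [0, 0, 0, 0, 84/25, 84/25]
The echelon form has 5 nonzero rows, and every pivot lies in the first 5 columns, so rank(A) = rank([A|b]) = 5.
The system is consistent.
Free variables = (unknowns) − (rank) = 5 − 5 = 0.

0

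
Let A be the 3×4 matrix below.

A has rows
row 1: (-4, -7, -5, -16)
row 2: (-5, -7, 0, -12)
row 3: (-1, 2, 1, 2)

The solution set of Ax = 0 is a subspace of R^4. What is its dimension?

Row reduce to echelon form.
R2 ← R2 − (5/4)·R1: [0, 7/4, 25/4, 8]
R3 ← R3 − (1/4)·R1: [0, 15/4, 9/4, 6]
R3 ← R3 − (15/7)·R2: [0, 0, -78/7, -78/7]
3 nonzero rows, so rank(A) = 3.
A has 4 columns; by rank–nullity, nullity = 4 − 3 = 1.

1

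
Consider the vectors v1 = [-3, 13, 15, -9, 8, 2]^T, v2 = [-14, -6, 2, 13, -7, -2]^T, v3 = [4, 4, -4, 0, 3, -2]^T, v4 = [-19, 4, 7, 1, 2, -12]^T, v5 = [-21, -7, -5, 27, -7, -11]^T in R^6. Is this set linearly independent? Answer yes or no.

yes

Form the matrix with these vectors as rows and row reduce.
R2 ← R2 − (14/3)·R1: [0, -200/3, -68, 55, -133/3, -34/3]
R3 ← R3 + (4/3)·R1: [0, 64/3, 16, -12, 41/3, 2/3]
R4 ← R4 − (19/3)·R1: [0, -235/3, -88, 58, -146/3, -74/3]
R5 ← R5 − (7)·R1: [0, -98, -110, 90, -63, -25]
R3 ← R3 + (8/25)·R2: [0, 0, -144/25, 28/5, -13/25, -74/25]
R4 ← R4 − (47/40)·R2: [0, 0, -81/10, -53/8, 137/40, -227/20]
R5 ← R5 − (147/100)·R2: [0, 0, -251/25, 183/20, 217/100, -417/50]
R4 ← R4 − (45/32)·R3: [0, 0, 0, -29/2, 133/32, -115/16]
R5 ← R5 − (251/144)·R3: [0, 0, 0, -11/18, 443/144, -229/72]
R5 ← R5 − (11/261)·R4: [0, 0, 0, 0, 8077/2784, -12017/4176]
5 nonzero rows, so the 5 vectors span a space of dimension 5.
Since 5 = 5, the vectors are linearly independent.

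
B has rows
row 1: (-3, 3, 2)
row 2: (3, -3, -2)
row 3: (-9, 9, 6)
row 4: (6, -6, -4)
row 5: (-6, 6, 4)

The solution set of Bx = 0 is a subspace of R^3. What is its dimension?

Row reduce to echelon form.
R2 ← R2 + R1: [0, 0, 0]
R3 ← R3 − (3)·R1: [0, 0, 0]
R4 ← R4 + (2)·R1: [0, 0, 0]
R5 ← R5 − (2)·R1: [0, 0, 0]
1 nonzero row, so rank(B) = 1.
B has 3 columns; by rank–nullity, nullity = 3 − 1 = 2.

2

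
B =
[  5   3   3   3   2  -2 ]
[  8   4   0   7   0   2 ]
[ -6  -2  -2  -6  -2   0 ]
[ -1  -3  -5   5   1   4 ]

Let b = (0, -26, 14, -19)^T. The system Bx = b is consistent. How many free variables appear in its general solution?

2

Row reduce the augmented matrix [B | b].
R2 ← R2 − (8/5)·R1: [0, -4/5, -24/5, 11/5, -16/5, 26/5, -26]
R3 ← R3 + (6/5)·R1: [0, 8/5, 8/5, -12/5, 2/5, -12/5, 14]
R4 ← R4 + (1/5)·R1: [0, -12/5, -22/5, 28/5, 7/5, 18/5, -19]
R3 ← R3 + (2)·R2: [0, 0, -8, 2, -6, 8, -38]
R4 ← R4 − (3)·R2: [0, 0, 10, -1, 11, -12, 59]
R4 ← R4 + (5/4)·R3: [0, 0, 0, 3/2, 7/2, -2, 23/2]
The echelon form has 4 nonzero rows, and every pivot lies in the first 6 columns, so rank(B) = rank([B|b]) = 4.
The system is consistent.
Free variables = (unknowns) − (rank) = 6 − 4 = 2.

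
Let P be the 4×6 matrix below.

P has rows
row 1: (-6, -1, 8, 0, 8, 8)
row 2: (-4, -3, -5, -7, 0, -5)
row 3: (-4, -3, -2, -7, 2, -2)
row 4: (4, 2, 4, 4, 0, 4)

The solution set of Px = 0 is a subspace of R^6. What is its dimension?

Row reduce to echelon form.
R2 ← R2 − (2/3)·R1: [0, -7/3, -31/3, -7, -16/3, -31/3]
R3 ← R3 − (2/3)·R1: [0, -7/3, -22/3, -7, -10/3, -22/3]
R4 ← R4 + (2/3)·R1: [0, 4/3, 28/3, 4, 16/3, 28/3]
R3 ← R3 − R2: [0, 0, 3, 0, 2, 3]
R4 ← R4 + (4/7)·R2: [0, 0, 24/7, 0, 16/7, 24/7]
R4 ← R4 − (8/7)·R3: [0, 0, 0, 0, 0, 0]
3 nonzero rows, so rank(P) = 3.
P has 6 columns; by rank–nullity, nullity = 6 − 3 = 3.

3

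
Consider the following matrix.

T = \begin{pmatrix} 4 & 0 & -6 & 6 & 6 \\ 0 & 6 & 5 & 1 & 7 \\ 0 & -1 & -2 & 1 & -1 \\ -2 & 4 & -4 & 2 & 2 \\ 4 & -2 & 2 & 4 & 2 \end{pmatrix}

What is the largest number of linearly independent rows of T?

5

Row reduce to echelon form.
R4 ← R4 + (1/2)·R1: [0, 4, -7, 5, 5]
R5 ← R5 − R1: [0, -2, 8, -2, -4]
R3 ← R3 + (1/6)·R2: [0, 0, -7/6, 7/6, 1/6]
R4 ← R4 − (2/3)·R2: [0, 0, -31/3, 13/3, 1/3]
R5 ← R5 + (1/3)·R2: [0, 0, 29/3, -5/3, -5/3]
R4 ← R4 − (62/7)·R3: [0, 0, 0, -6, -8/7]
R5 ← R5 + (58/7)·R3: [0, 0, 0, 8, -2/7]
R5 ← R5 + (4/3)·R4: [0, 0, 0, 0, -38/21]
Echelon form has 5 nonzero rows, so rank(T) = 5.
The rank gives the maximum number of linearly independent rows: 5.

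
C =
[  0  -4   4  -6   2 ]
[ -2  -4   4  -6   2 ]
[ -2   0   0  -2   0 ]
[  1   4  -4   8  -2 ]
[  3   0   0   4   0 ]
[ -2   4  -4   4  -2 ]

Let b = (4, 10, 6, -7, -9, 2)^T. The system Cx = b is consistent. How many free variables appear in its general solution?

Row reduce the augmented matrix [C | b].
Swap R1 ↔ R2
R3 ← R3 − R1: [0, 4, -4, 4, -2, -4]
R4 ← R4 + (1/2)·R1: [0, 2, -2, 5, -1, -2]
R5 ← R5 + (3/2)·R1: [0, -6, 6, -5, 3, 6]
R6 ← R6 − R1: [0, 8, -8, 10, -4, -8]
R3 ← R3 + R2: [0, 0, 0, -2, 0, 0]
R4 ← R4 + (1/2)·R2: [0, 0, 0, 2, 0, 0]
R5 ← R5 − (3/2)·R2: [0, 0, 0, 4, 0, 0]
R6 ← R6 + (2)·R2: [0, 0, 0, -2, 0, 0]
R4 ← R4 + R3: [0, 0, 0, 0, 0, 0]
R5 ← R5 + (2)·R3: [0, 0, 0, 0, 0, 0]
R6 ← R6 − R3: [0, 0, 0, 0, 0, 0]
The echelon form has 3 nonzero rows, and every pivot lies in the first 5 columns, so rank(C) = rank([C|b]) = 3.
The system is consistent.
Free variables = (unknowns) − (rank) = 5 − 3 = 2.

2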